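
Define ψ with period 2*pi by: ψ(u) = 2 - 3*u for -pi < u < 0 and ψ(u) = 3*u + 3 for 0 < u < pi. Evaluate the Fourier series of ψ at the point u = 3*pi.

5/2 + 3*pi

u = 3*pi differs from u = pi by 1 full period(s), and the series is 2*pi-periodic.
At u = pi the one-sided limits are ψ(pi^-) = 3 + 3*pi and ψ(pi^+) = 2 + 3*pi.
By Dirichlet's theorem the series converges to their average, [(3 + 3*pi) + (2 + 3*pi)]/2 = 5/2 + 3*pi.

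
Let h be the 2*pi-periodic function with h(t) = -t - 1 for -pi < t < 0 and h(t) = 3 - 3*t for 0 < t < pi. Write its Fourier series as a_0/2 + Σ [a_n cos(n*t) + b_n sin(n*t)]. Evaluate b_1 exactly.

-4 + 8/pi

b_1 = 1/pi ∫_{-pi}^{pi} h(t) sin(t) dt.
Split the integral at the breakpoints.
Integrating by parts (boundary term plus one more integral), an antiderivative of (-t - 1) sin(t) is t*cos(t) - sin(t) + cos(t); evaluating from -pi to 0: ∫_{-pi}^{0} (-t - 1) sin(t) dt = (1) - (-1 + pi) = 2 - pi.
Integrating by parts (boundary term plus one more integral), an antiderivative of (3 - 3*t) sin(t) is 3*t*cos(t) - 3*sin(t) - 3*cos(t); evaluating from 0 to pi: ∫_{0}^{pi} (3 - 3*t) sin(t) dt = (3 - 3*pi) - (-3) = 6 - 3*pi.
Summing the pieces and multiplying by (1/pi) gives b_1 = -4 + 8/pi.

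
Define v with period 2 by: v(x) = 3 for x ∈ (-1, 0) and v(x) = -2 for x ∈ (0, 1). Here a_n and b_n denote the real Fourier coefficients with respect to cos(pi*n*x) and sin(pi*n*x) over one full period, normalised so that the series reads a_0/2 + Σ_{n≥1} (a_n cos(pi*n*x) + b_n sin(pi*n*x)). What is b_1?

-10/pi

b_1 = ∫_{-1}^{1} v(x) sin(pi*x) dx.
Split the integral at the breakpoints.
Directly, an antiderivative of (3) sin(pi*x) is -3*cos(pi*x)/pi; evaluating from -1 to 0: ∫_{-1}^{0} (3) sin(pi*x) dx = (-3/pi) - (3/pi) = -6/pi.
Directly, an antiderivative of (-2) sin(pi*x) is 2*cos(pi*x)/pi; evaluating from 0 to 1: ∫_{0}^{1} (-2) sin(pi*x) dx = (-2/pi) - (2/pi) = -4/pi.
Summing the pieces gives b_1 = -10/pi.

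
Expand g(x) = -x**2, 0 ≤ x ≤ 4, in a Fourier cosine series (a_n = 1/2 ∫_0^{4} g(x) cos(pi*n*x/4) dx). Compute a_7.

64/(49*pi**2)

a_7 = 1/2 ∫_0^{4} (-x**2) cos(7*pi*x/4) dx.
Integrating by parts twice (tabular method), an antiderivative of (-x**2) cos(7*pi*x/4) is -4*x**2*sin(7*pi*x/4)/(7*pi) - 32*x*cos(7*pi*x/4)/(49*pi**2) + 128*sin(7*pi*x/4)/(343*pi**3); evaluating from 0 to 4: ∫_{0}^{4} (-x**2) cos(7*pi*x/4) dx = (128/(49*pi**2)) - (0) = 128/(49*pi**2).
Hence a_7 = (1/2)·(128/(49*pi**2)) = 64/(49*pi**2).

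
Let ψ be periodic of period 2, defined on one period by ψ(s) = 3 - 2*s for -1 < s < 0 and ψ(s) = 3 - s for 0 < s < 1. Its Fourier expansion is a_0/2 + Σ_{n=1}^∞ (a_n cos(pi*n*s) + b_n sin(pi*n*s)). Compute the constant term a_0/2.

a_0 = ∫_{-1}^{1} ψ(s) ds = 13/2.
So the constant term a_0/2 = 13/4.

13/4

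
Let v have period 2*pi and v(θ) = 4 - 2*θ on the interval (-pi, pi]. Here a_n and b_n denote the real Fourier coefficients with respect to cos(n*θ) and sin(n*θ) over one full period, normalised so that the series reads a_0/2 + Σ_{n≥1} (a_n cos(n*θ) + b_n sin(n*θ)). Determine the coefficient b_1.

b_1 = 1/pi ∫_{-pi}^{pi} v(θ) sin(θ) dθ.
Integrating by parts (boundary term plus one more integral), an antiderivative of (4 - 2*θ) sin(θ) is 2*θ*cos(θ) - 2*sin(θ) - 4*cos(θ); evaluating from -pi to pi: ∫_{-pi}^{pi} (4 - 2*θ) sin(θ) dθ = (4 - 2*pi) - (4 + 2*pi) = -4*pi.
Hence b_1 = (1/pi)·(-4*pi) = -4.

-4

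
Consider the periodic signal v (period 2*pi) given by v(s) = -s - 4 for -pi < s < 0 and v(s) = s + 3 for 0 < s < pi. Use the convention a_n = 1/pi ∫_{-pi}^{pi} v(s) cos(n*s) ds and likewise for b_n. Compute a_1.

a_1 = 1/pi ∫_{-pi}^{pi} v(s) cos(s) ds.
Split the integral at the breakpoints.
Integrating by parts (boundary term plus one more integral), an antiderivative of (-s - 4) cos(s) is -s*sin(s) - 4*sin(s) - cos(s); evaluating from -pi to 0: ∫_{-pi}^{0} (-s - 4) cos(s) ds = (-1) - (1) = -2.
Integrating by parts (boundary term plus one more integral), an antiderivative of (s + 3) cos(s) is s*sin(s) + 3*sin(s) + cos(s); evaluating from 0 to pi: ∫_{0}^{pi} (s + 3) cos(s) ds = (-1) - (1) = -2.
Summing the pieces and multiplying by (1/pi) gives a_1 = -4/pi.

-4/pi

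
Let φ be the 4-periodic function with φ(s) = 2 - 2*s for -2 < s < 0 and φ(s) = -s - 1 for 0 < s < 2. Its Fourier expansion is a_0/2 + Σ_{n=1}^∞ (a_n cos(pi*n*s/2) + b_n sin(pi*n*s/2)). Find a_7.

a_7 = 1/2 ∫_{-2}^{2} φ(s) cos(7*pi*s/2) ds.
Split the integral at the breakpoints.
Integrating by parts (boundary term plus one more integral), an antiderivative of (2 - 2*s) cos(7*pi*s/2) is -4*s*sin(7*pi*s/2)/(7*pi) + 4*sin(7*pi*s/2)/(7*pi) - 8*cos(7*pi*s/2)/(49*pi**2); evaluating from -2 to 0: ∫_{-2}^{0} (2 - 2*s) cos(7*pi*s/2) ds = (-8/(49*pi**2)) - (8/(49*pi**2)) = -16/(49*pi**2).
Integrating by parts (boundary term plus one more integral), an antiderivative of (-s - 1) cos(7*pi*s/2) is -2*s*sin(7*pi*s/2)/(7*pi) - 2*sin(7*pi*s/2)/(7*pi) - 4*cos(7*pi*s/2)/(49*pi**2); evaluating from 0 to 2: ∫_{0}^{2} (-s - 1) cos(7*pi*s/2) ds = (4/(49*pi**2)) - (-4/(49*pi**2)) = 8/(49*pi**2).
Summing the pieces and multiplying by (1/2) gives a_7 = -4/(49*pi**2).

-4/(49*pi**2)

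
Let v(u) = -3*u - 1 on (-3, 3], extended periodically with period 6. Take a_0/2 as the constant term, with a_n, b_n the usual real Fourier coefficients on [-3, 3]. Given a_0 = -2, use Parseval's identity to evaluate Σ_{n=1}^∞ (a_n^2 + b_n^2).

54

Parseval: a_0^2/2 + Σ_{n≥1} (a_n^2+b_n^2) = 1/3 ∫_{-3}^{3} v(u)^2 du = 56.
Subtract a_0^2/2 = 2: Σ (a_n^2+b_n^2) = 54.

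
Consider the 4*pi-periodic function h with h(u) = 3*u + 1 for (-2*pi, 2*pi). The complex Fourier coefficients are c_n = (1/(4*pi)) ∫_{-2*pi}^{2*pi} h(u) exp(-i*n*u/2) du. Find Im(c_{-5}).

Since h is real-valued, Im(c_{-5}) = -(1/(4*pi)) ∫_{-2*pi}^{2*pi} h(u) sin(-5*u/2) du = b_{5}/2.
Integrating by parts (boundary term plus one more integral), an antiderivative of (3*u + 1) sin(-5*u/2) is 6*u*cos(5*u/2)/5 - 12*sin(5*u/2)/25 + 2*cos(5*u/2)/5; evaluating from -2*pi to 2*pi: ∫_{-2*pi}^{2*pi} (3*u + 1) sin(-5*u/2) du = (-12*pi/5 - 2/5) - (-2/5 + 12*pi/5) = -24*pi/5.
Hence Im(c_{-5}) = (-1/(4*pi))·(-24*pi/5) = 6/5.

6/5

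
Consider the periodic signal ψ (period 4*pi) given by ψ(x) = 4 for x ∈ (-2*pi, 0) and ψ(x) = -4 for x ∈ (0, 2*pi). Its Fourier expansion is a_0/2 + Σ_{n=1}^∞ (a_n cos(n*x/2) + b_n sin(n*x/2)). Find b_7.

-16/(7*pi)

b_7 = (1/(2*pi)) ∫_{-2*pi}^{2*pi} ψ(x) sin(7*x/2) dx.
ψ is odd and sin(7*x/2) is odd, so the integrand is even and b_7 = 1/pi ∫_0^{2*pi} ψ(x) sin(7*x/2) dx.
Directly, an antiderivative of (-4) sin(7*x/2) is 8*cos(7*x/2)/7; evaluating from 0 to 2*pi: ∫_{0}^{2*pi} (-4) sin(7*x/2) dx = (-8/7) - (8/7) = -16/7.
Hence b_7 = (1/pi)·(-16/7) = -16/(7*pi).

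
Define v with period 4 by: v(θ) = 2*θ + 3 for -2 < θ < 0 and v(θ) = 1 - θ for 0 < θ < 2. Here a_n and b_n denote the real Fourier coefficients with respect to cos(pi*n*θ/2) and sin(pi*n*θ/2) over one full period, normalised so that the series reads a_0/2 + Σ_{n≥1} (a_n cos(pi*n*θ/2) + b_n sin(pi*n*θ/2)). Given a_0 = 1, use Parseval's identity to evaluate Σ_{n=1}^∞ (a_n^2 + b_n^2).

Parseval: a_0^2/2 + Σ_{n≥1} (a_n^2+b_n^2) = 1/2 ∫_{-2}^{2} v(θ)^2 dθ = 8/3.
Subtract a_0^2/2 = 1/2: Σ (a_n^2+b_n^2) = 13/6.

13/6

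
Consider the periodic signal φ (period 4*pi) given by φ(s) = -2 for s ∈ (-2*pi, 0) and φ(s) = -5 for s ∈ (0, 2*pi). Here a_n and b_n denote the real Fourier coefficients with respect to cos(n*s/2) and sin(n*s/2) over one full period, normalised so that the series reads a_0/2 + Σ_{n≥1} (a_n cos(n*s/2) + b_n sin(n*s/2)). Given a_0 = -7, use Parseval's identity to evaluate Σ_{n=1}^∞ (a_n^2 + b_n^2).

Parseval: a_0^2/2 + Σ_{n≥1} (a_n^2+b_n^2) = (1/(2*pi)) ∫_{-2*pi}^{2*pi} φ(s)^2 ds = 29.
Subtract a_0^2/2 = 49/2: Σ (a_n^2+b_n^2) = 9/2.

9/2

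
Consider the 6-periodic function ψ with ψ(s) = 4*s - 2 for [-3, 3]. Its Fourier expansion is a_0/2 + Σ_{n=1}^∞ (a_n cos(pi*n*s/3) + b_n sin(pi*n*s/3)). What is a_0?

a_0 = 1/3 ∫_{-3}^{3} ψ(s) ds = 1/3 · (-12) = -4.

-4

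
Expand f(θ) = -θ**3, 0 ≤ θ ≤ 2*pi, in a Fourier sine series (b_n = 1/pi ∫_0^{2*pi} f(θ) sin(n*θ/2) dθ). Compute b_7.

b_7 = 1/pi ∫_0^{2*pi} (-θ**3) sin(7*θ/2) dθ.
Integrating by parts three times (tabular method), an antiderivative of (-θ**3) sin(7*θ/2) is 2*θ**3*cos(7*θ/2)/7 - 12*θ**2*sin(7*θ/2)/49 - 48*θ*cos(7*θ/2)/343 + 96*sin(7*θ/2)/2401; evaluating from 0 to 2*pi: ∫_{0}^{2*pi} (-θ**3) sin(7*θ/2) dθ = (16*pi*(6 - 49*pi**2)/343) - (0) = 16*pi*(6 - 49*pi**2)/343.
Hence b_7 = (1/pi)·(16*pi*(6 - 49*pi**2)/343) = 96/343 - 16*pi**2/7.

96/343 - 16*pi**2/7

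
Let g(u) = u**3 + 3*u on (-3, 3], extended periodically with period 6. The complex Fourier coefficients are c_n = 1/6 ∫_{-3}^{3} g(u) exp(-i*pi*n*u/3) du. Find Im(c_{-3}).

Since g is real-valued, Im(c_{-3}) = -1/6 ∫_{-3}^{3} g(u) sin(-pi*u) du = b_{3}/2.
g is odd and sin(-pi*u) is odd, so the integrand is even: ∫_{-3}^{3} g(u) sin(-pi*u) du = 2∫_0^{3} g(u) sin(-pi*u) du.
Integrating by parts three times (tabular method), an antiderivative of (u**3 + 3*u) sin(-pi*u) is u**3*cos(pi*u)/pi - 3*u**2*sin(pi*u)/pi**2 - 6*u*cos(pi*u)/pi**3 + 3*u*cos(pi*u)/pi - 3*sin(pi*u)/pi**2 + 6*sin(pi*u)/pi**4; evaluating from 0 to 3: ∫_{0}^{3} (u**3 + 3*u) sin(-pi*u) du = (-36/pi + 18/pi**3) - (0) = -36/pi + 18/pi**3.
So ∫_{-3}^{3} g(u) sin(-pi*u) du = -72/pi + 36/pi**3.
Hence Im(c_{-3}) = (-1/6)·(-72/pi + 36/pi**3) = -6/pi**3 + 12/pi.

-6/pi**3 + 12/pi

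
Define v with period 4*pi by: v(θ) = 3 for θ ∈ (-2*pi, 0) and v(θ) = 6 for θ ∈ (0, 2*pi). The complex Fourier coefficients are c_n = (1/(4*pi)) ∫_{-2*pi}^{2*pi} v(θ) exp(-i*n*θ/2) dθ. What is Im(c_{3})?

-1/pi

Since v is real-valued, Im(c_{3}) = -(1/(4*pi)) ∫_{-2*pi}^{2*pi} v(θ) sin(3*θ/2) dθ = -b_{3}/2.
Split the integral at the breakpoints.
Directly, an antiderivative of (3) sin(3*θ/2) is -2*cos(3*θ/2); evaluating from -2*pi to 0: ∫_{-2*pi}^{0} (3) sin(3*θ/2) dθ = (-2) - (2) = -4.
Directly, an antiderivative of (6) sin(3*θ/2) is -4*cos(3*θ/2); evaluating from 0 to 2*pi: ∫_{0}^{2*pi} (6) sin(3*θ/2) dθ = (4) - (-4) = 8.
So ∫_{-2*pi}^{2*pi} v(θ) sin(3*θ/2) dθ = 4.
Hence Im(c_{3}) = (-1/(4*pi))·(4) = -1/pi.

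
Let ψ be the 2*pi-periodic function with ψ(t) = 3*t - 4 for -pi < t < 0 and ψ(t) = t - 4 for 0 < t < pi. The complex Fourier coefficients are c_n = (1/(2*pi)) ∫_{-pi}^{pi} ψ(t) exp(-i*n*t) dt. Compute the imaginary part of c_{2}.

Since ψ is real-valued, Im(c_{2}) = -(1/(2*pi)) ∫_{-pi}^{pi} ψ(t) sin(2*t) dt = -b_{2}/2.
Split the integral at the breakpoints.
Integrating by parts (boundary term plus one more integral), an antiderivative of (3*t - 4) sin(2*t) is -3*t*cos(2*t)/2 + 3*sin(2*t)/4 + 2*cos(2*t); evaluating from -pi to 0: ∫_{-pi}^{0} (3*t - 4) sin(2*t) dt = (2) - (2 + 3*pi/2) = -3*pi/2.
Integrating by parts (boundary term plus one more integral), an antiderivative of (t - 4) sin(2*t) is -t*cos(2*t)/2 + sin(2*t)/4 + 2*cos(2*t); evaluating from 0 to pi: ∫_{0}^{pi} (t - 4) sin(2*t) dt = (2 - pi/2) - (2) = -pi/2.
So ∫_{-pi}^{pi} ψ(t) sin(2*t) dt = -2*pi.
Hence Im(c_{2}) = (-1/(2*pi))·(-2*pi) = 1.

1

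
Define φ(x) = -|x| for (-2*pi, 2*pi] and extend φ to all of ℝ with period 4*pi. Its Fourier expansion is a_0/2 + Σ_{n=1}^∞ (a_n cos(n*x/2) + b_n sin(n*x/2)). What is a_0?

a_0 = (1/(2*pi)) ∫_{-2*pi}^{2*pi} φ(x) dx = (1/(2*pi)) · (-4*pi**2) = -2*pi.

-2*pi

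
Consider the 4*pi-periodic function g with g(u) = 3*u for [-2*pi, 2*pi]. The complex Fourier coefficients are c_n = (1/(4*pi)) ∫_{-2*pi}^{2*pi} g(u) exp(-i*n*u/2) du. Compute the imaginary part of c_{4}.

3/2

Since g is real-valued, Im(c_{4}) = -(1/(4*pi)) ∫_{-2*pi}^{2*pi} g(u) sin(2*u) du = -b_{4}/2.
g is odd and sin(2*u) is odd, so the integrand is even: ∫_{-2*pi}^{2*pi} g(u) sin(2*u) du = 2∫_0^{2*pi} g(u) sin(2*u) du.
Integrating by parts (boundary term plus one more integral), an antiderivative of (3*u) sin(2*u) is -3*u*cos(2*u)/2 + 3*sin(2*u)/4; evaluating from 0 to 2*pi: ∫_{0}^{2*pi} (3*u) sin(2*u) du = (-3*pi) - (0) = -3*pi.
So ∫_{-2*pi}^{2*pi} g(u) sin(2*u) du = -6*pi.
Hence Im(c_{4}) = (-1/(4*pi))·(-6*pi) = 3/2.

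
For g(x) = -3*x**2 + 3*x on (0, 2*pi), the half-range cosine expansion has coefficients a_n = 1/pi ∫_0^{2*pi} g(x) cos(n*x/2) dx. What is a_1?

48 - 24/pi

a_1 = 1/pi ∫_0^{2*pi} (-3*x**2 + 3*x) cos(x/2) dx.
Integrating by parts twice (tabular method), an antiderivative of (-3*x**2 + 3*x) cos(x/2) is -6*x**2*sin(x/2) + 6*x*sin(x/2) - 24*x*cos(x/2) + 48*sin(x/2) + 12*cos(x/2); evaluating from 0 to 2*pi: ∫_{0}^{2*pi} (-3*x**2 + 3*x) cos(x/2) dx = (-12 + 48*pi) - (12) = -24 + 48*pi.
Hence a_1 = (1/pi)·(-24 + 48*pi) = 48 - 24/pi.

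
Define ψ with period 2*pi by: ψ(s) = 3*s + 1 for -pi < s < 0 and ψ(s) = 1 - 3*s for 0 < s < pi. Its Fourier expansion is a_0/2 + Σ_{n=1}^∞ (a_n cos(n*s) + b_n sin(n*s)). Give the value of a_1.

12/pi

a_1 = 1/pi ∫_{-pi}^{pi} ψ(s) cos(s) ds.
ψ is even and cos(s) is even, so the integrand is even and a_1 = 2/pi ∫_0^{pi} ψ(s) cos(s) ds.
Integrating by parts (boundary term plus one more integral), an antiderivative of (1 - 3*s) cos(s) is -3*s*sin(s) + sin(s) - 3*cos(s); evaluating from 0 to pi: ∫_{0}^{pi} (1 - 3*s) cos(s) ds = (3) - (-3) = 6.
Hence a_1 = (2/pi)·(6) = 12/pi.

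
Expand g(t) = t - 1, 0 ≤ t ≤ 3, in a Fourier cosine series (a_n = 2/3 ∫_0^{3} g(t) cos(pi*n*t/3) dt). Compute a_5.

-12/(25*pi**2)

a_5 = 2/3 ∫_0^{3} (t - 1) cos(5*pi*t/3) dt.
Integrating by parts (boundary term plus one more integral), an antiderivative of (t - 1) cos(5*pi*t/3) is 3*t*sin(5*pi*t/3)/(5*pi) - 3*sin(5*pi*t/3)/(5*pi) + 9*cos(5*pi*t/3)/(25*pi**2); evaluating from 0 to 3: ∫_{0}^{3} (t - 1) cos(5*pi*t/3) dt = (-9/(25*pi**2)) - (9/(25*pi**2)) = -18/(25*pi**2).
Hence a_5 = (2/3)·(-18/(25*pi**2)) = -12/(25*pi**2).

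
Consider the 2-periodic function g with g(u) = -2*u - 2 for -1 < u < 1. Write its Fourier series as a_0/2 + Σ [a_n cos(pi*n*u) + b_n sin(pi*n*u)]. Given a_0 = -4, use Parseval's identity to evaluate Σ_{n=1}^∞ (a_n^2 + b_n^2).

8/3

Parseval: a_0^2/2 + Σ_{n≥1} (a_n^2+b_n^2) = ∫_{-1}^{1} g(u)^2 du = 32/3.
Subtract a_0^2/2 = 8: Σ (a_n^2+b_n^2) = 8/3.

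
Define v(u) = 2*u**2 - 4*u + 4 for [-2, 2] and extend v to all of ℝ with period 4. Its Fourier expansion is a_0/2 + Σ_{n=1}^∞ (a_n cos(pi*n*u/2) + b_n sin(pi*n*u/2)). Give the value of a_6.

8/(9*pi**2)

a_6 = 1/2 ∫_{-2}^{2} v(u) cos(3*pi*u) du.
Integrating by parts twice (tabular method), an antiderivative of (2*u**2 - 4*u + 4) cos(3*pi*u) is 2*u**2*sin(3*pi*u)/(3*pi) - 4*u*sin(3*pi*u)/(3*pi) + 4*u*cos(3*pi*u)/(9*pi**2) - 4*sin(3*pi*u)/(27*pi**3) + 4*sin(3*pi*u)/(3*pi) - 4*cos(3*pi*u)/(9*pi**2); evaluating from -2 to 2: ∫_{-2}^{2} (2*u**2 - 4*u + 4) cos(3*pi*u) du = (4/(9*pi**2)) - (-4/(3*pi**2)) = 16/(9*pi**2).
Hence a_6 = (1/2)·(16/(9*pi**2)) = 8/(9*pi**2).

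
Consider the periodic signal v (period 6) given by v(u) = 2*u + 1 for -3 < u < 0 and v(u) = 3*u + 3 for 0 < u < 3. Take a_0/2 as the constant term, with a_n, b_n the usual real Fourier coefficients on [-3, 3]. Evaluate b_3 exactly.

b_3 = 1/3 ∫_{-3}^{3} v(u) sin(pi*u) du.
Split the integral at the breakpoints.
Integrating by parts (boundary term plus one more integral), an antiderivative of (2*u + 1) sin(pi*u) is -2*u*cos(pi*u)/pi + 2*sin(pi*u)/pi**2 - cos(pi*u)/pi; evaluating from -3 to 0: ∫_{-3}^{0} (2*u + 1) sin(pi*u) du = (-1/pi) - (-5/pi) = 4/pi.
Integrating by parts (boundary term plus one more integral), an antiderivative of (3*u + 3) sin(pi*u) is -3*u*cos(pi*u)/pi + 3*sin(pi*u)/pi**2 - 3*cos(pi*u)/pi; evaluating from 0 to 3: ∫_{0}^{3} (3*u + 3) sin(pi*u) du = (12/pi) - (-3/pi) = 15/pi.
Summing the pieces and multiplying by (1/3) gives b_3 = 19/(3*pi).

19/(3*pi)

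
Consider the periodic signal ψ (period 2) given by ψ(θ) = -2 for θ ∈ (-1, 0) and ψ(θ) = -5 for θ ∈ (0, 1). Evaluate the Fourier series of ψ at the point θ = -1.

-7/2

At θ = -1 the one-sided limits are ψ(-1^-) = -5 and ψ(-1^+) = -2.
By Dirichlet's theorem the series converges to their average, [(-5) + (-2)]/2 = -7/2.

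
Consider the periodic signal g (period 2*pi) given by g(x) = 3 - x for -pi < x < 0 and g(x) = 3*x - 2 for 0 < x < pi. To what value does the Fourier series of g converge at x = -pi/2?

pi/2 + 3

g is continuous at x = -pi/2 with value pi/2 + 3, so the series converges to pi/2 + 3 there.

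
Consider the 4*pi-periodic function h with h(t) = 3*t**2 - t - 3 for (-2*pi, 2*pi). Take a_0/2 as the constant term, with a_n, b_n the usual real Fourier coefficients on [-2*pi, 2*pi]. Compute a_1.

a_1 = (1/(2*pi)) ∫_{-2*pi}^{2*pi} h(t) cos(t/2) dt.
Integrating by parts twice (tabular method), an antiderivative of (3*t**2 - t - 3) cos(t/2) is 6*t**2*sin(t/2) - 2*t*sin(t/2) + 24*t*cos(t/2) - 54*sin(t/2) - 4*cos(t/2); evaluating from -2*pi to 2*pi: ∫_{-2*pi}^{2*pi} (3*t**2 - t - 3) cos(t/2) dt = (4 - 48*pi) - (4 + 48*pi) = -96*pi.
Hence a_1 = (1/(2*pi))·(-96*pi) = -48.

-48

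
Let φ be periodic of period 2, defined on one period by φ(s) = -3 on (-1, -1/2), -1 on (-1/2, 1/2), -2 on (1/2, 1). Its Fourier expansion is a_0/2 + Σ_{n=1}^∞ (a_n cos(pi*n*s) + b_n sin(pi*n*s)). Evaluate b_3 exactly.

b_3 = ∫_{-1}^{1} φ(s) sin(3*pi*s) ds.
Split the integral at the breakpoints.
Directly, an antiderivative of (-3) sin(3*pi*s) is cos(3*pi*s)/pi; evaluating from -1 to -1/2: ∫_{-1}^{-1/2} (-3) sin(3*pi*s) ds = (0) - (-1/pi) = 1/pi.
Directly, an antiderivative of (-1) sin(3*pi*s) is cos(3*pi*s)/(3*pi); evaluating from -1/2 to 1/2: ∫_{-1/2}^{1/2} (-1) sin(3*pi*s) ds = (0) - (0) = 0.
Directly, an antiderivative of (-2) sin(3*pi*s) is 2*cos(3*pi*s)/(3*pi); evaluating from 1/2 to 1: ∫_{1/2}^{1} (-2) sin(3*pi*s) ds = (-2/(3*pi)) - (0) = -2/(3*pi).
Summing the pieces gives b_3 = 1/(3*pi).

1/(3*pi)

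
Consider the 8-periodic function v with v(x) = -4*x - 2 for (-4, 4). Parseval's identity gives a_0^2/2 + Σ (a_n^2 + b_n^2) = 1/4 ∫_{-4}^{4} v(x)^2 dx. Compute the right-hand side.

1/4 ∫_{-4}^{4} v(x)^2 dx = 1/4 · (2144/3) = 536/3.

536/3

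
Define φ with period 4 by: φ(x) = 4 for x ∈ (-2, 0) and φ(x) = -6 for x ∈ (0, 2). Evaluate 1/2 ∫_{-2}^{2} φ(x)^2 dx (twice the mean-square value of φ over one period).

52

1/2 ∫_{-2}^{2} φ(x)^2 dx = 1/2 · (104) = 52.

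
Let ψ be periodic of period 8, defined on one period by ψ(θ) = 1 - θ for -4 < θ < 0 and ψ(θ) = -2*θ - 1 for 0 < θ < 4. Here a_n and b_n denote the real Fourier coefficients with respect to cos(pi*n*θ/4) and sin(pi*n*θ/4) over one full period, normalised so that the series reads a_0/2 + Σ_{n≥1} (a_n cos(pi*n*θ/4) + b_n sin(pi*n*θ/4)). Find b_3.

-16/(3*pi)

b_3 = 1/4 ∫_{-4}^{4} ψ(θ) sin(3*pi*θ/4) dθ.
Split the integral at the breakpoints.
Integrating by parts (boundary term plus one more integral), an antiderivative of (1 - θ) sin(3*pi*θ/4) is 4*θ*cos(3*pi*θ/4)/(3*pi) - 16*sin(3*pi*θ/4)/(9*pi**2) - 4*cos(3*pi*θ/4)/(3*pi); evaluating from -4 to 0: ∫_{-4}^{0} (1 - θ) sin(3*pi*θ/4) dθ = (-4/(3*pi)) - (20/(3*pi)) = -8/pi.
Integrating by parts (boundary term plus one more integral), an antiderivative of (-2*θ - 1) sin(3*pi*θ/4) is 8*θ*cos(3*pi*θ/4)/(3*pi) - 32*sin(3*pi*θ/4)/(9*pi**2) + 4*cos(3*pi*θ/4)/(3*pi); evaluating from 0 to 4: ∫_{0}^{4} (-2*θ - 1) sin(3*pi*θ/4) dθ = (-12/pi) - (4/(3*pi)) = -40/(3*pi).
Summing the pieces and multiplying by (1/4) gives b_3 = -16/(3*pi).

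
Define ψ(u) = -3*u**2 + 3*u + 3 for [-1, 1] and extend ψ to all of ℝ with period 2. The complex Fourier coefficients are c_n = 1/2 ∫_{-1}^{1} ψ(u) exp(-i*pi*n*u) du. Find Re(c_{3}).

2/(3*pi**2)

Since ψ is real-valued, Re(c_{3}) = 1/2 ∫_{-1}^{1} ψ(u) cos(3*pi*u) du = a_{3}/2.
Integrating by parts twice (tabular method), an antiderivative of (-3*u**2 + 3*u + 3) cos(3*pi*u) is -u**2*sin(3*pi*u)/pi + u*sin(3*pi*u)/pi - 2*u*cos(3*pi*u)/(3*pi**2) + 2*sin(3*pi*u)/(9*pi**3) + sin(3*pi*u)/pi + cos(3*pi*u)/(3*pi**2); evaluating from -1 to 1: ∫_{-1}^{1} (-3*u**2 + 3*u + 3) cos(3*pi*u) du = (1/(3*pi**2)) - (-1/pi**2) = 4/(3*pi**2).
Hence Re(c_{3}) = (1/2)·(4/(3*pi**2)) = 2/(3*pi**2).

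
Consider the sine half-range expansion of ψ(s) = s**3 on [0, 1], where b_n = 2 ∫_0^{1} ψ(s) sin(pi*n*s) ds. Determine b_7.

2*(-6 + 49*pi**2)/(343*pi**3)

b_7 = 2 ∫_0^{1} (s**3) sin(7*pi*s) ds.
Integrating by parts three times (tabular method), an antiderivative of (s**3) sin(7*pi*s) is -s**3*cos(7*pi*s)/(7*pi) + 3*s**2*sin(7*pi*s)/(49*pi**2) + 6*s*cos(7*pi*s)/(343*pi**3) - 6*sin(7*pi*s)/(2401*pi**4); evaluating from 0 to 1: ∫_{0}^{1} (s**3) sin(7*pi*s) ds = ((-6 + 49*pi**2)/(343*pi**3)) - (0) = (-6 + 49*pi**2)/(343*pi**3).
Hence b_7 = 2·((-6 + 49*pi**2)/(343*pi**3)) = 2*(-6 + 49*pi**2)/(343*pi**3).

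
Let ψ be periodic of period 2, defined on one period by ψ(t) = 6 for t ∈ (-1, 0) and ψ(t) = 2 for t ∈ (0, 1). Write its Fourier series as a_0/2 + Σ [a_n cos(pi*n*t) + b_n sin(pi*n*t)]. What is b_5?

b_5 = ∫_{-1}^{1} ψ(t) sin(5*pi*t) dt.
Split the integral at the breakpoints.
Directly, an antiderivative of (6) sin(5*pi*t) is -6*cos(5*pi*t)/(5*pi); evaluating from -1 to 0: ∫_{-1}^{0} (6) sin(5*pi*t) dt = (-6/(5*pi)) - (6/(5*pi)) = -12/(5*pi).
Directly, an antiderivative of (2) sin(5*pi*t) is -2*cos(5*pi*t)/(5*pi); evaluating from 0 to 1: ∫_{0}^{1} (2) sin(5*pi*t) dt = (2/(5*pi)) - (-2/(5*pi)) = 4/(5*pi).
Summing the pieces gives b_5 = -8/(5*pi).

-8/(5*pi)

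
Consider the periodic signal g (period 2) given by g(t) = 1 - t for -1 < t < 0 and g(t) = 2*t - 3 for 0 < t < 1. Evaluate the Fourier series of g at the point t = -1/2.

g is continuous at t = -1/2 with value 3/2, so the series converges to 3/2 there.

3/2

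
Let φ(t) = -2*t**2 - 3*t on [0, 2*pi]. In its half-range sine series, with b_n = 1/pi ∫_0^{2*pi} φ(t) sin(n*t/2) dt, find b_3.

b_3 = 1/pi ∫_0^{2*pi} (-2*t**2 - 3*t) sin(3*t/2) dt.
Integrating by parts twice (tabular method), an antiderivative of (-2*t**2 - 3*t) sin(3*t/2) is 4*t**2*cos(3*t/2)/3 - 16*t*sin(3*t/2)/9 + 2*t*cos(3*t/2) - 4*sin(3*t/2)/3 - 32*cos(3*t/2)/27; evaluating from 0 to 2*pi: ∫_{0}^{2*pi} (-2*t**2 - 3*t) sin(3*t/2) dt = (-16*pi**2/3 - 4*pi + 32/27) - (-32/27) = -16*pi**2/3 - 4*pi + 64/27.
Hence b_3 = (1/pi)·(-16*pi**2/3 - 4*pi + 64/27) = -16*pi/3 - 4 + 64/(27*pi).

-16*pi/3 - 4 + 64/(27*pi)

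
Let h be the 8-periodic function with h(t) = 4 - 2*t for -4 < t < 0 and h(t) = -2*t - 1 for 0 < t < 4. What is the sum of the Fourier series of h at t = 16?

t = 16 differs from t = 0 by 2 full period(s), and the series is 8-periodic.
At t = 0 the one-sided limits are h(0^-) = 4 and h(0^+) = -1.
By Dirichlet's theorem the series converges to their average, [(4) + (-1)]/2 = 3/2.

3/2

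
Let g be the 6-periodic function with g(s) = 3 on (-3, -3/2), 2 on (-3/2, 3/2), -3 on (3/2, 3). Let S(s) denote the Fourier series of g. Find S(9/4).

-3

g is continuous at s = 9/4 with value -3, so the series converges to -3 there.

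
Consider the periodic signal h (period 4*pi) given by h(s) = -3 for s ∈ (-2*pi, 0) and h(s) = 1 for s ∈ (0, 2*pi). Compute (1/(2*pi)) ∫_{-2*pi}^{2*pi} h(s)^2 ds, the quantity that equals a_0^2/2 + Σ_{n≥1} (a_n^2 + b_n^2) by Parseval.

(1/(2*pi)) ∫_{-2*pi}^{2*pi} h(s)^2 ds = (1/(2*pi)) · (20*pi) = 10.

10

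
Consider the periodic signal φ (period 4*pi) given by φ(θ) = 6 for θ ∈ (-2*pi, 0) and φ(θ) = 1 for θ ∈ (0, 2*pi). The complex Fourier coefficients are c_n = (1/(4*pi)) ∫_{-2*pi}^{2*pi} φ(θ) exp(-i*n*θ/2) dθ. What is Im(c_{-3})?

-5/(3*pi)

Since φ is real-valued, Im(c_{-3}) = -(1/(4*pi)) ∫_{-2*pi}^{2*pi} φ(θ) sin(-3*θ/2) dθ = b_{3}/2.
Split the integral at the breakpoints.
Directly, an antiderivative of (6) sin(-3*θ/2) is 4*cos(3*θ/2); evaluating from -2*pi to 0: ∫_{-2*pi}^{0} (6) sin(-3*θ/2) dθ = (4) - (-4) = 8.
Directly, an antiderivative of (1) sin(-3*θ/2) is 2*cos(3*θ/2)/3; evaluating from 0 to 2*pi: ∫_{0}^{2*pi} (1) sin(-3*θ/2) dθ = (-2/3) - (2/3) = -4/3.
So ∫_{-2*pi}^{2*pi} φ(θ) sin(-3*θ/2) dθ = 20/3.
Hence Im(c_{-3}) = (-1/(4*pi))·(20/3) = -5/(3*pi).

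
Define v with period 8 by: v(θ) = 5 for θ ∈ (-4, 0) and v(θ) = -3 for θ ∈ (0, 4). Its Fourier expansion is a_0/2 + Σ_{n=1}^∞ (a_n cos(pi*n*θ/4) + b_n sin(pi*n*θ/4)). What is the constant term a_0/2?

a_0 = 1/4 ∫_{-4}^{4} v(θ) dθ = 1/4 · (8) = 2.
So the constant term a_0/2 = 1.

1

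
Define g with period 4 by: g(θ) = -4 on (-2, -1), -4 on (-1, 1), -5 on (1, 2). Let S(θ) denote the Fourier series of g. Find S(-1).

g is continuous at θ = -1 with value -4, so the series converges to -4 there.

-4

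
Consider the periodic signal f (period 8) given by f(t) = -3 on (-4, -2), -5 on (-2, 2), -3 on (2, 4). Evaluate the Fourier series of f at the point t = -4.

t = -4 differs from t = 4 by -1 full period(s), and the series is 8-periodic.
f is continuous at t = 4 with value -3, so the series converges to -3 there.

-3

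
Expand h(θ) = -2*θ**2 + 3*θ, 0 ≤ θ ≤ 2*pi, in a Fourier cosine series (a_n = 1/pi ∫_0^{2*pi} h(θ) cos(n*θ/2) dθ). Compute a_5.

a_5 = 1/pi ∫_0^{2*pi} (-2*θ**2 + 3*θ) cos(5*θ/2) dθ.
Integrating by parts twice (tabular method), an antiderivative of (-2*θ**2 + 3*θ) cos(5*θ/2) is -4*θ**2*sin(5*θ/2)/5 + 6*θ*sin(5*θ/2)/5 - 16*θ*cos(5*θ/2)/25 + 32*sin(5*θ/2)/125 + 12*cos(5*θ/2)/25; evaluating from 0 to 2*pi: ∫_{0}^{2*pi} (-2*θ**2 + 3*θ) cos(5*θ/2) dθ = (-12/25 + 32*pi/25) - (12/25) = -24/25 + 32*pi/25.
Hence a_5 = (1/pi)·(-24/25 + 32*pi/25) = 8*(-3 + 4*pi)/(25*pi).

8*(-3 + 4*pi)/(25*pi)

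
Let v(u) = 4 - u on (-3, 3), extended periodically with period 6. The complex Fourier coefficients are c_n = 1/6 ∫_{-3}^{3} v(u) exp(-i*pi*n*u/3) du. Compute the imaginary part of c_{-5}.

-3/(5*pi)

Since v is real-valued, Im(c_{-5}) = -1/6 ∫_{-3}^{3} v(u) sin(-5*pi*u/3) du = b_{5}/2.
Integrating by parts (boundary term plus one more integral), an antiderivative of (4 - u) sin(-5*pi*u/3) is -3*u*cos(5*pi*u/3)/(5*pi) + 9*sin(5*pi*u/3)/(25*pi**2) + 12*cos(5*pi*u/3)/(5*pi); evaluating from -3 to 3: ∫_{-3}^{3} (4 - u) sin(-5*pi*u/3) du = (-3/(5*pi)) - (-21/(5*pi)) = 18/(5*pi).
Hence Im(c_{-5}) = (-1/6)·(18/(5*pi)) = -3/(5*pi).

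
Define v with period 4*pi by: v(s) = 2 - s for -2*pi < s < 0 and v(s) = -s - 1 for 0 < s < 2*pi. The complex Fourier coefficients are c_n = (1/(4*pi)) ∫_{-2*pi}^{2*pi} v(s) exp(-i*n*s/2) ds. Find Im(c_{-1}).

Since v is real-valued, Im(c_{-1}) = -(1/(4*pi)) ∫_{-2*pi}^{2*pi} v(s) sin(-s/2) ds = b_{1}/2.
Split the integral at the breakpoints.
Integrating by parts (boundary term plus one more integral), an antiderivative of (2 - s) sin(-s/2) is -2*s*cos(s/2) + 4*sin(s/2) + 4*cos(s/2); evaluating from -2*pi to 0: ∫_{-2*pi}^{0} (2 - s) sin(-s/2) ds = (4) - (-4*pi - 4) = 8 + 4*pi.
Integrating by parts (boundary term plus one more integral), an antiderivative of (-s - 1) sin(-s/2) is -2*s*cos(s/2) + 4*sin(s/2) - 2*cos(s/2); evaluating from 0 to 2*pi: ∫_{0}^{2*pi} (-s - 1) sin(-s/2) ds = (2 + 4*pi) - (-2) = 4 + 4*pi.
So ∫_{-2*pi}^{2*pi} v(s) sin(-s/2) ds = 12 + 8*pi.
Hence Im(c_{-1}) = (-1/(4*pi))·(12 + 8*pi) = -2 - 3/pi.

-2 - 3/pi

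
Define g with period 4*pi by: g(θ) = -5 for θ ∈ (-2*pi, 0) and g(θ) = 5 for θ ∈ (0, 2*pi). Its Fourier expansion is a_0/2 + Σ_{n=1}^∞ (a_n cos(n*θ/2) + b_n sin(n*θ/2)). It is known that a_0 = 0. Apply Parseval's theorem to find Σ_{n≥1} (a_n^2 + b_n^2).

50

Parseval: a_0^2/2 + Σ_{n≥1} (a_n^2+b_n^2) = (1/(2*pi)) ∫_{-2*pi}^{2*pi} g(θ)^2 dθ = 50.
Subtract a_0^2/2 = 0: Σ (a_n^2+b_n^2) = 50.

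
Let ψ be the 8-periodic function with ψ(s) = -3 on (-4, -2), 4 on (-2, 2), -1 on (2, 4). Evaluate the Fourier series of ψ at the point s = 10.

3/2

s = 10 differs from s = 2 by 1 full period(s), and the series is 8-periodic.
At s = 2 the one-sided limits are ψ(2^-) = 4 and ψ(2^+) = -1.
By Dirichlet's theorem the series converges to their average, [(4) + (-1)]/2 = 3/2.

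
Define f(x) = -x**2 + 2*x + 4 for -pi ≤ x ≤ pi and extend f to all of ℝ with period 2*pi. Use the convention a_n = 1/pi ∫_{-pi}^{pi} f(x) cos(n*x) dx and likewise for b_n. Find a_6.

-1/9

a_6 = 1/pi ∫_{-pi}^{pi} f(x) cos(6*x) dx.
Integrating by parts twice (tabular method), an antiderivative of (-x**2 + 2*x + 4) cos(6*x) is -x**2*sin(6*x)/6 + x*sin(6*x)/3 - x*cos(6*x)/18 + 73*sin(6*x)/108 + cos(6*x)/18; evaluating from -pi to pi: ∫_{-pi}^{pi} (-x**2 + 2*x + 4) cos(6*x) dx = (1/18 - pi/18) - (1/18 + pi/18) = -pi/9.
Hence a_6 = (1/pi)·(-pi/9) = -1/9.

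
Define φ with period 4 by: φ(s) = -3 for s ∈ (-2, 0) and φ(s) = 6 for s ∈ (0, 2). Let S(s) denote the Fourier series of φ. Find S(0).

At s = 0 the one-sided limits are φ(0^-) = -3 and φ(0^+) = 6.
By Dirichlet's theorem the series converges to their average, [(-3) + (6)]/2 = 3/2.

3/2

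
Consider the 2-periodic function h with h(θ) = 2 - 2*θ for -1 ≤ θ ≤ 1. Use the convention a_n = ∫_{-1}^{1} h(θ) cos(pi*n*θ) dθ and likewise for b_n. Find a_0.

a_0 = ∫_{-1}^{1} h(θ) dθ = 4.

4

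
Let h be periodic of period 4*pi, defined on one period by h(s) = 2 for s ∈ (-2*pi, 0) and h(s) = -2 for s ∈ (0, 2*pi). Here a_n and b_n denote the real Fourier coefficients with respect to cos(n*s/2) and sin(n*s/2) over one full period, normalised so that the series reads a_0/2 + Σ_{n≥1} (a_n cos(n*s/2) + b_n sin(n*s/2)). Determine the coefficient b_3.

-8/(3*pi)

b_3 = (1/(2*pi)) ∫_{-2*pi}^{2*pi} h(s) sin(3*s/2) ds.
h is odd and sin(3*s/2) is odd, so the integrand is even and b_3 = 1/pi ∫_0^{2*pi} h(s) sin(3*s/2) ds.
Directly, an antiderivative of (-2) sin(3*s/2) is 4*cos(3*s/2)/3; evaluating from 0 to 2*pi: ∫_{0}^{2*pi} (-2) sin(3*s/2) ds = (-4/3) - (4/3) = -8/3.
Hence b_3 = (1/pi)·(-8/3) = -8/(3*pi).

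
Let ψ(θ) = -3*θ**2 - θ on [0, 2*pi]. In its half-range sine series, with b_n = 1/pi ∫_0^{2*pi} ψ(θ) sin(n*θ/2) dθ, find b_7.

4*(-294*pi**2 - 49*pi + 24)/(343*pi)

b_7 = 1/pi ∫_0^{2*pi} (-3*θ**2 - θ) sin(7*θ/2) dθ.
Integrating by parts twice (tabular method), an antiderivative of (-3*θ**2 - θ) sin(7*θ/2) is 6*θ**2*cos(7*θ/2)/7 - 24*θ*sin(7*θ/2)/49 + 2*θ*cos(7*θ/2)/7 - 4*sin(7*θ/2)/49 - 48*cos(7*θ/2)/343; evaluating from 0 to 2*pi: ∫_{0}^{2*pi} (-3*θ**2 - θ) sin(7*θ/2) dθ = (-24*pi**2/7 - 4*pi/7 + 48/343) - (-48/343) = -24*pi**2/7 - 4*pi/7 + 96/343.
Hence b_7 = (1/pi)·(-24*pi**2/7 - 4*pi/7 + 96/343) = 4*(-294*pi**2 - 49*pi + 24)/(343*pi).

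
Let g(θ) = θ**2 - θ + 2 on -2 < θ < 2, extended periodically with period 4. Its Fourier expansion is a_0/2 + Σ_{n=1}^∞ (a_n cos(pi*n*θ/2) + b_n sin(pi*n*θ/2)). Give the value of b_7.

-4/(7*pi)

b_7 = 1/2 ∫_{-2}^{2} g(θ) sin(7*pi*θ/2) dθ.
Integrating by parts twice (tabular method), an antiderivative of (θ**2 - θ + 2) sin(7*pi*θ/2) is -2*θ**2*cos(7*pi*θ/2)/(7*pi) + 8*θ*sin(7*pi*θ/2)/(49*pi**2) + 2*θ*cos(7*pi*θ/2)/(7*pi) - 4*sin(7*pi*θ/2)/(49*pi**2) - 4*cos(7*pi*θ/2)/(7*pi) + 16*cos(7*pi*θ/2)/(343*pi**3); evaluating from -2 to 2: ∫_{-2}^{2} (θ**2 - θ + 2) sin(7*pi*θ/2) dθ = (8*(-2 + 49*pi**2)/(343*pi**3)) - (16*(-1 + 49*pi**2)/(343*pi**3)) = -8/(7*pi).
Hence b_7 = (1/2)·(-8/(7*pi)) = -4/(7*pi).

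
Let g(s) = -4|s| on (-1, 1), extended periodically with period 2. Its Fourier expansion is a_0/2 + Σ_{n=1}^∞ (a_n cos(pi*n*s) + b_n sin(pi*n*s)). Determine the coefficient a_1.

a_1 = ∫_{-1}^{1} g(s) cos(pi*s) ds.
g is even and cos(pi*s) is even, so the integrand is even and a_1 = 2 ∫_0^{1} g(s) cos(pi*s) ds.
Integrating by parts (boundary term plus one more integral), an antiderivative of (-4*s) cos(pi*s) is -4*s*sin(pi*s)/pi - 4*cos(pi*s)/pi**2; evaluating from 0 to 1: ∫_{0}^{1} (-4*s) cos(pi*s) ds = (4/pi**2) - (-4/pi**2) = 8/pi**2.
Hence a_1 = 2·(8/pi**2) = 16/pi**2.

16/pi**2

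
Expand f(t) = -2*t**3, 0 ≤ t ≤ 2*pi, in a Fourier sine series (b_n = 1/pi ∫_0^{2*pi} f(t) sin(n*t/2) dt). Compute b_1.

b_1 = 1/pi ∫_0^{2*pi} (-2*t**3) sin(t/2) dt.
Integrating by parts three times (tabular method), an antiderivative of (-2*t**3) sin(t/2) is 4*t**3*cos(t/2) - 24*t**2*sin(t/2) - 96*t*cos(t/2) + 192*sin(t/2); evaluating from 0 to 2*pi: ∫_{0}^{2*pi} (-2*t**3) sin(t/2) dt = (32*pi*(6 - pi**2)) - (0) = 32*pi*(6 - pi**2).
Hence b_1 = (1/pi)·(32*pi*(6 - pi**2)) = 192 - 32*pi**2.

192 - 32*pi**2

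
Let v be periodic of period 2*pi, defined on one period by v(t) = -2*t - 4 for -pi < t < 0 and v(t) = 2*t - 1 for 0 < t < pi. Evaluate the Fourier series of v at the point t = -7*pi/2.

t = -7*pi/2 differs from t = pi/2 by -2 full period(s), and the series is 2*pi-periodic.
v is continuous at t = pi/2 with value -1 + pi, so the series converges to -1 + pi there.

-1 + pi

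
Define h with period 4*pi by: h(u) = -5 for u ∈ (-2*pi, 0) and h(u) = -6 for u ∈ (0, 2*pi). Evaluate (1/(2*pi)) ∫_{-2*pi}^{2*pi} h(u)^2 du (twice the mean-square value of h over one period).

(1/(2*pi)) ∫_{-2*pi}^{2*pi} h(u)^2 du = (1/(2*pi)) · (122*pi) = 61.

61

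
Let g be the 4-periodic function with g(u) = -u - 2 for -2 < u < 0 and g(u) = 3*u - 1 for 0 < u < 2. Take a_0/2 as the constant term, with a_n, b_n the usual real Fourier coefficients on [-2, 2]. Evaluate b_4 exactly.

b_4 = 1/2 ∫_{-2}^{2} g(u) sin(2*pi*u) du.
Split the integral at the breakpoints.
Integrating by parts (boundary term plus one more integral), an antiderivative of (-u - 2) sin(2*pi*u) is u*cos(2*pi*u)/(2*pi) - sin(2*pi*u)/(4*pi**2) + cos(2*pi*u)/pi; evaluating from -2 to 0: ∫_{-2}^{0} (-u - 2) sin(2*pi*u) du = (1/pi) - (0) = 1/pi.
Integrating by parts (boundary term plus one more integral), an antiderivative of (3*u - 1) sin(2*pi*u) is -3*u*cos(2*pi*u)/(2*pi) + 3*sin(2*pi*u)/(4*pi**2) + cos(2*pi*u)/(2*pi); evaluating from 0 to 2: ∫_{0}^{2} (3*u - 1) sin(2*pi*u) du = (-5/(2*pi)) - (1/(2*pi)) = -3/pi.
Summing the pieces and multiplying by (1/2) gives b_4 = -1/pi.

-1/pi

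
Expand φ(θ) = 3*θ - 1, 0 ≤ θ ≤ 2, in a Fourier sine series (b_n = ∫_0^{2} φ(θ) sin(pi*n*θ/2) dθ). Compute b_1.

8/pi

b_1 = ∫_0^{2} (3*θ - 1) sin(pi*θ/2) dθ.
Integrating by parts (boundary term plus one more integral), an antiderivative of (3*θ - 1) sin(pi*θ/2) is -6*θ*cos(pi*θ/2)/pi + 12*sin(pi*θ/2)/pi**2 + 2*cos(pi*θ/2)/pi; evaluating from 0 to 2: ∫_{0}^{2} (3*θ - 1) sin(pi*θ/2) dθ = (10/pi) - (2/pi) = 8/pi.
Hence b_1 = 8/pi.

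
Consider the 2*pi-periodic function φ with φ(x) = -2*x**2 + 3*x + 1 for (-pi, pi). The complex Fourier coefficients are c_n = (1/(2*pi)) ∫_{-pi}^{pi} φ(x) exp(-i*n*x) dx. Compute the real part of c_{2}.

-1

Since φ is real-valued, Re(c_{2}) = (1/(2*pi)) ∫_{-pi}^{pi} φ(x) cos(2*x) dx = a_{2}/2.
Integrating by parts twice (tabular method), an antiderivative of (-2*x**2 + 3*x + 1) cos(2*x) is -x**2*sin(2*x) + 3*x*sin(2*x)/2 - x*cos(2*x) + sin(2*x) + 3*cos(2*x)/4; evaluating from -pi to pi: ∫_{-pi}^{pi} (-2*x**2 + 3*x + 1) cos(2*x) dx = (3/4 - pi) - (3/4 + pi) = -2*pi.
Hence Re(c_{2}) = (1/(2*pi))·(-2*pi) = -1.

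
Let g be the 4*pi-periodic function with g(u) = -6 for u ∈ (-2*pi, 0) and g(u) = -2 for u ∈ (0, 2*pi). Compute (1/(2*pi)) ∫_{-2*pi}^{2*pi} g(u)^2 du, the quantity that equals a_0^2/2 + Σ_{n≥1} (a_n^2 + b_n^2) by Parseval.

40

(1/(2*pi)) ∫_{-2*pi}^{2*pi} g(u)^2 du = (1/(2*pi)) · (80*pi) = 40.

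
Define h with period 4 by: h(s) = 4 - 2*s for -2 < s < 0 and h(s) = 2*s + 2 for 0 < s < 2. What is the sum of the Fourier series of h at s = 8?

s = 8 differs from s = 0 by 2 full period(s), and the series is 4-periodic.
At s = 0 the one-sided limits are h(0^-) = 4 and h(0^+) = 2.
By Dirichlet's theorem the series converges to their average, [(4) + (2)]/2 = 3.

3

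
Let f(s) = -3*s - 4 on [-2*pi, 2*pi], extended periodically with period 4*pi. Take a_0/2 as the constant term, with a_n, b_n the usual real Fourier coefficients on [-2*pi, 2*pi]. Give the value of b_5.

-12/5

b_5 = (1/(2*pi)) ∫_{-2*pi}^{2*pi} f(s) sin(5*s/2) ds.
Integrating by parts (boundary term plus one more integral), an antiderivative of (-3*s - 4) sin(5*s/2) is 6*s*cos(5*s/2)/5 - 12*sin(5*s/2)/25 + 8*cos(5*s/2)/5; evaluating from -2*pi to 2*pi: ∫_{-2*pi}^{2*pi} (-3*s - 4) sin(5*s/2) ds = (-12*pi/5 - 8/5) - (-8/5 + 12*pi/5) = -24*pi/5.
Hence b_5 = (1/(2*pi))·(-24*pi/5) = -12/5.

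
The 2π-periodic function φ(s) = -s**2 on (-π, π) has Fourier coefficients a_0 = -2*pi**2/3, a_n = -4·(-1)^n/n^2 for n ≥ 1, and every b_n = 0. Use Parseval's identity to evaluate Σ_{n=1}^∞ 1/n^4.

pi**4/90

Parseval: a_0^2/2 + Σ a_n^2 = (1/π) ∫_{-π}^{π} φ(s)^2 ds = 2*pi**4/5.
Subtract a_0^2/2 = 2*pi**4/9: Σ a_n^2 = 8*pi**4/45.
Since a_n^2 = 16/n^4, Σ 1/n^4 = pi**4/90.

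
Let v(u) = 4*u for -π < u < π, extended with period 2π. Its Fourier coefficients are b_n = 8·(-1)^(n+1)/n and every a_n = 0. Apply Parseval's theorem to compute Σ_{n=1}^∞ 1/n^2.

Parseval: Σ b_n^2 = (1/π) ∫_{-π}^{π} v(u)^2 du = 32*pi**2/3.
Σ b_n^2 = Σ 64/n^2, so Σ 1/n^2 = (32*pi**2/3)/64 = pi**2/6.

pi**2/6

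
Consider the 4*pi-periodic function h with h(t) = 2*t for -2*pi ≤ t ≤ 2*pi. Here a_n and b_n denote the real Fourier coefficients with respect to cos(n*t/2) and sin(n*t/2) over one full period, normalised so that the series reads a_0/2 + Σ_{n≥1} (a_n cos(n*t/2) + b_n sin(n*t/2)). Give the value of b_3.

8/3

b_3 = (1/(2*pi)) ∫_{-2*pi}^{2*pi} h(t) sin(3*t/2) dt.
h is odd and sin(3*t/2) is odd, so the integrand is even and b_3 = 1/pi ∫_0^{2*pi} h(t) sin(3*t/2) dt.
Integrating by parts (boundary term plus one more integral), an antiderivative of (2*t) sin(3*t/2) is -4*t*cos(3*t/2)/3 + 8*sin(3*t/2)/9; evaluating from 0 to 2*pi: ∫_{0}^{2*pi} (2*t) sin(3*t/2) dt = (8*pi/3) - (0) = 8*pi/3.
Hence b_3 = (1/pi)·(8*pi/3) = 8/3.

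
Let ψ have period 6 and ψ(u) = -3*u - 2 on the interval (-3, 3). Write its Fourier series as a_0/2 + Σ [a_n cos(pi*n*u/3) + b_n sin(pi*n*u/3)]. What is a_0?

a_0 = 1/3 ∫_{-3}^{3} ψ(u) du = 1/3 · (-12) = -4.

-4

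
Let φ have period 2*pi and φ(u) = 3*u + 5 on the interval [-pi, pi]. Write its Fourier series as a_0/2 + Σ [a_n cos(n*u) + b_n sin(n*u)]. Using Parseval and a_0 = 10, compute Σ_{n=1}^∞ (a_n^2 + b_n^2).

6*pi**2

Parseval: a_0^2/2 + Σ_{n≥1} (a_n^2+b_n^2) = 1/pi ∫_{-pi}^{pi} φ(u)^2 du = 50 + 6*pi**2.
Subtract a_0^2/2 = 50: Σ (a_n^2+b_n^2) = 6*pi**2.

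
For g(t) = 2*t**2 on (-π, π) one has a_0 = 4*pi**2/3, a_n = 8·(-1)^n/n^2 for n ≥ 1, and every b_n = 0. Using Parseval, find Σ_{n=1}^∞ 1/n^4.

pi**4/90

Parseval: a_0^2/2 + Σ a_n^2 = (1/π) ∫_{-π}^{π} g(t)^2 dt = 8*pi**4/5.
Subtract a_0^2/2 = 8*pi**4/9: Σ a_n^2 = 32*pi**4/45.
Since a_n^2 = 64/n^4, Σ 1/n^4 = pi**4/90.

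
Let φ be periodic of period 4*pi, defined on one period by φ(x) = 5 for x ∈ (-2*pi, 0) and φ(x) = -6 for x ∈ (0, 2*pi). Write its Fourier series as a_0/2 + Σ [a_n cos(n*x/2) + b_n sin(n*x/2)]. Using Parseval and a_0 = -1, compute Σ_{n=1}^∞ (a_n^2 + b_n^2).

Parseval: a_0^2/2 + Σ_{n≥1} (a_n^2+b_n^2) = (1/(2*pi)) ∫_{-2*pi}^{2*pi} φ(x)^2 dx = 61.
Subtract a_0^2/2 = 1/2: Σ (a_n^2+b_n^2) = 121/2.

121/2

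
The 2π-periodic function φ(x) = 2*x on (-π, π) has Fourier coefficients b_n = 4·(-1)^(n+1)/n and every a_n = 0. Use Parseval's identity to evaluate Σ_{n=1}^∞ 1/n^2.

Parseval: Σ b_n^2 = (1/π) ∫_{-π}^{π} φ(x)^2 dx = 8*pi**2/3.
Σ b_n^2 = Σ 16/n^2, so Σ 1/n^2 = (8*pi**2/3)/16 = pi**2/6.

pi**2/6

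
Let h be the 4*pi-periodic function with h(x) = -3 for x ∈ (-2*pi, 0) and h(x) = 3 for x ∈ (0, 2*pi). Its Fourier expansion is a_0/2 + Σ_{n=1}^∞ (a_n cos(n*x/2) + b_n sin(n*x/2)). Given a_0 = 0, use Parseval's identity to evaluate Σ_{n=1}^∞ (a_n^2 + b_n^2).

Parseval: a_0^2/2 + Σ_{n≥1} (a_n^2+b_n^2) = (1/(2*pi)) ∫_{-2*pi}^{2*pi} h(x)^2 dx = 18.
Subtract a_0^2/2 = 0: Σ (a_n^2+b_n^2) = 18.

18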